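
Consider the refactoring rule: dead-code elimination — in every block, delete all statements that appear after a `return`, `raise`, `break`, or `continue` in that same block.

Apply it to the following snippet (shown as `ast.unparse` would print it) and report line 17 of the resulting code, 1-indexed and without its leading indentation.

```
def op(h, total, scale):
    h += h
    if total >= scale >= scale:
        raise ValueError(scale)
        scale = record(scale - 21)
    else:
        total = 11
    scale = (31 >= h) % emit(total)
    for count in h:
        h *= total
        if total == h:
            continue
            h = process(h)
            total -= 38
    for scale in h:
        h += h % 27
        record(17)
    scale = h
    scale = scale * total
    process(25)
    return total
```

process(25)

Transformed code:
def op(h, total, scale):
    h += h
    if total >= scale >= scale:
        raise ValueError(scale)
    else:
        total = 11
    scale = (31 >= h) % emit(total)
    for count in h:
        h *= total
        if total == h:
            continue
    for scale in h:
        h += h % 27
        record(17)
    scale = h
    scale = scale * total
    process(25)
    return total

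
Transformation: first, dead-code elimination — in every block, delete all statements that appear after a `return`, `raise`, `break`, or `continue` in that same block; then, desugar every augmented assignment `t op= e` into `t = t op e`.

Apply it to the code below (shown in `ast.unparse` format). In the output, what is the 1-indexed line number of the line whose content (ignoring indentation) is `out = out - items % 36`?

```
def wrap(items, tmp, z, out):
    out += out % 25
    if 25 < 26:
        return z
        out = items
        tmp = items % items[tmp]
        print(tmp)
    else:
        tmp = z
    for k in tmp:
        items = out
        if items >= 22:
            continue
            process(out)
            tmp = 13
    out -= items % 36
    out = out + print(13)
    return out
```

Transformed code:
def wrap(items, tmp, z, out):
    out = out + out % 25
    if 25 < 26:
        return z
    else:
        tmp = z
    for k in tmp:
        items = out
        if items >= 22:
            continue
    out = out - items % 36
    out = out + print(13)
    return out

11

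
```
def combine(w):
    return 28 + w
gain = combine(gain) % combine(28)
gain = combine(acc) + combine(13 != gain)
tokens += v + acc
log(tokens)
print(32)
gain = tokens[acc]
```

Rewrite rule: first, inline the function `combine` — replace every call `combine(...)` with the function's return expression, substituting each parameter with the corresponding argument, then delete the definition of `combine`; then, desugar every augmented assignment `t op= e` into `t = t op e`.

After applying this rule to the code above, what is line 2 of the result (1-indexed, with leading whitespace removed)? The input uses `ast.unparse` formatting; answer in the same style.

gain = 28 + acc + (28 + (13 != gain))

Transformed code:
gain = (28 + gain) % (28 + 28)
gain = 28 + acc + (28 + (13 != gain))
tokens = tokens + (v + acc)
log(tokens)
print(32)
gain = tokens[acc]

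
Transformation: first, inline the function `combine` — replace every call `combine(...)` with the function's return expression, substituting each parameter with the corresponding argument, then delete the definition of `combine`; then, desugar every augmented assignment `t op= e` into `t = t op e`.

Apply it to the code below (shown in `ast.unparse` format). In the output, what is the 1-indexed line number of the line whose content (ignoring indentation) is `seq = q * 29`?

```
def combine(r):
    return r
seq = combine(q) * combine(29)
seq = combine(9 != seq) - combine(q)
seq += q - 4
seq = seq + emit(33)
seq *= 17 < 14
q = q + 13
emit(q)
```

1

Transformed code:
seq = q * 29
seq = (9 != seq) - q
seq = seq + (q - 4)
seq = seq + emit(33)
seq = seq * (17 < 14)
q = q + 13
emit(q)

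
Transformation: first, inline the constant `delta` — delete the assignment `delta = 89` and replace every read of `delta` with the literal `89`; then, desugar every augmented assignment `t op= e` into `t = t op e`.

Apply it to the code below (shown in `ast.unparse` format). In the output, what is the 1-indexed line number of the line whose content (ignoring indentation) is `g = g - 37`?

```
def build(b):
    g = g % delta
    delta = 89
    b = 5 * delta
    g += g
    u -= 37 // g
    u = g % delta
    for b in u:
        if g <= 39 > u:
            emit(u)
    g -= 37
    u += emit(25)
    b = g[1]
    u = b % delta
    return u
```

Transformed code:
def build(b):
    g = g % 89
    b = 5 * 89
    g = g + g
    u = u - 37 // g
    u = g % 89
    for b in u:
        if g <= 39 > u:
            emit(u)
    g = g - 37
    u = u + emit(25)
    b = g[1]
    u = b % 89
    return u

10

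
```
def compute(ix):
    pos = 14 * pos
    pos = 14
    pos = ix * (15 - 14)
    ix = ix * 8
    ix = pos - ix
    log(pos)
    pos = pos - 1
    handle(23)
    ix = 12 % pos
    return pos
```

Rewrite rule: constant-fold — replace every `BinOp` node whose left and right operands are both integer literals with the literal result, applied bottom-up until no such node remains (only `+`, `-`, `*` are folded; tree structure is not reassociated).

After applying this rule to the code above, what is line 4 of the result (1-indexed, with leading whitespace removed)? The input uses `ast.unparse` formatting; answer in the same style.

pos = ix * 1

Transformed code:
def compute(ix):
    pos = 14 * pos
    pos = 14
    pos = ix * 1
    ix = ix * 8
    ix = pos - ix
    log(pos)
    pos = pos - 1
    handle(23)
    ix = 12 % pos
    return pos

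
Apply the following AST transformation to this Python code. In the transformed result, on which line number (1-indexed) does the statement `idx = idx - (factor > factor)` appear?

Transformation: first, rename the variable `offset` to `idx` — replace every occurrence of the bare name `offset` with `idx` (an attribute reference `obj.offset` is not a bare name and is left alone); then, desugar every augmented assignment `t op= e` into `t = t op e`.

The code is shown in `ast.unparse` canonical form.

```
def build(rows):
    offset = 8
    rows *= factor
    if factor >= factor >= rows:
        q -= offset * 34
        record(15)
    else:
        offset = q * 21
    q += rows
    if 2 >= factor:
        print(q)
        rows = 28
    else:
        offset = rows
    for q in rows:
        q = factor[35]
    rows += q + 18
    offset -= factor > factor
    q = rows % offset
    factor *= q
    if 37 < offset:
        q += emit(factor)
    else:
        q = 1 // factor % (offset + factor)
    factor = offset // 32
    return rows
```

18

Transformed code:
def build(rows):
    idx = 8
    rows = rows * factor
    if factor >= factor >= rows:
        q = q - idx * 34
        record(15)
    else:
        idx = q * 21
    q = q + rows
    if 2 >= factor:
        print(q)
        rows = 28
    else:
        idx = rows
    for q in rows:
        q = factor[35]
    rows = rows + (q + 18)
    idx = idx - (factor > factor)
    q = rows % idx
    factor = factor * q
    if 37 < idx:
        q = q + emit(factor)
    else:
        q = 1 // factor % (idx + factor)
    factor = idx // 32
    return rows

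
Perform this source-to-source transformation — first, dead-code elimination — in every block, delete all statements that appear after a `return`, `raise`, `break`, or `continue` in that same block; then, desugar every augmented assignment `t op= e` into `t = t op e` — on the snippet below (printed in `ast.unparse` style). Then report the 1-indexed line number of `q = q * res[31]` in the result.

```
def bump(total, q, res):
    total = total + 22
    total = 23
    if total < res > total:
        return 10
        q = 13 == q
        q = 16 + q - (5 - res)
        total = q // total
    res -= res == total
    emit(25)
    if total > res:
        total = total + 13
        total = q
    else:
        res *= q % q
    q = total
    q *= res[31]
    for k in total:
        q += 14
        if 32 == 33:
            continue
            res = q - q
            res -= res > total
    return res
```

Transformed code:
def bump(total, q, res):
    total = total + 22
    total = 23
    if total < res > total:
        return 10
    res = res - (res == total)
    emit(25)
    if total > res:
        total = total + 13
        total = q
    else:
        res = res * (q % q)
    q = total
    q = q * res[31]
    for k in total:
        q = q + 14
        if 32 == 33:
            continue
    return res

14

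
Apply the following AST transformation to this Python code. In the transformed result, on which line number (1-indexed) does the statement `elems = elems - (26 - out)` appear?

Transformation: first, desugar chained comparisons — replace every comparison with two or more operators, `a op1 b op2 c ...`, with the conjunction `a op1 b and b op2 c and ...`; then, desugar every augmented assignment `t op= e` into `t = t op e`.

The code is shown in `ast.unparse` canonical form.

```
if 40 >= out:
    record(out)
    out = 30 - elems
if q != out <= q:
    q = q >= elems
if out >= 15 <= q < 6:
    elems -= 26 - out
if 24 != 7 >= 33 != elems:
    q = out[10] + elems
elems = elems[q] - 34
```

7

Transformed code:
if 40 >= out:
    record(out)
    out = 30 - elems
if q != out and out <= q:
    q = q >= elems
if out >= 15 and 15 <= q and (q < 6):
    elems = elems - (26 - out)
if 24 != 7 and 7 >= 33 and (33 != elems):
    q = out[10] + elems
elems = elems[q] - 34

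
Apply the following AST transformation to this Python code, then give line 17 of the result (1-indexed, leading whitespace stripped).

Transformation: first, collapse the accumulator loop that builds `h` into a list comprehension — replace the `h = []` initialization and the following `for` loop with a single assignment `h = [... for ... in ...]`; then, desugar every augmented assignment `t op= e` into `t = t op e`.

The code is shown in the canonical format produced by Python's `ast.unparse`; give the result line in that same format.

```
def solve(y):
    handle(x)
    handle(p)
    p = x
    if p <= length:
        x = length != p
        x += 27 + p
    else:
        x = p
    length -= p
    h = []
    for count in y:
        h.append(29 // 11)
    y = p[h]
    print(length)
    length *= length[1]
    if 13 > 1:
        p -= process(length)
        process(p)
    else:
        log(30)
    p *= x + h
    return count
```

process(p)

Transformed code:
def solve(y):
    handle(x)
    handle(p)
    p = x
    if p <= length:
        x = length != p
        x = x + (27 + p)
    else:
        x = p
    length = length - p
    h = [29 // 11 for count in y]
    y = p[h]
    print(length)
    length = length * length[1]
    if 13 > 1:
        p = p - process(length)
        process(p)
    else:
        log(30)
    p = p * (x + h)
    return count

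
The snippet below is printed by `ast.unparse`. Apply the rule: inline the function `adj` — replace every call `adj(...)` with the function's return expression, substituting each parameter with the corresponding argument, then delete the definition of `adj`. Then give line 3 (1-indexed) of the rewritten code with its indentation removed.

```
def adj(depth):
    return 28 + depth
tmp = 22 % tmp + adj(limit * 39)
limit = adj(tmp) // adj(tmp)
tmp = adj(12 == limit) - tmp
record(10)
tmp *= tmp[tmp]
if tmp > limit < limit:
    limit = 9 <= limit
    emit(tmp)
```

tmp = 28 + (12 == limit) - tmp

Transformed code:
tmp = 22 % tmp + (28 + limit * 39)
limit = (28 + tmp) // (28 + tmp)
tmp = 28 + (12 == limit) - tmp
record(10)
tmp *= tmp[tmp]
if tmp > limit < limit:
    limit = 9 <= limit
    emit(tmp)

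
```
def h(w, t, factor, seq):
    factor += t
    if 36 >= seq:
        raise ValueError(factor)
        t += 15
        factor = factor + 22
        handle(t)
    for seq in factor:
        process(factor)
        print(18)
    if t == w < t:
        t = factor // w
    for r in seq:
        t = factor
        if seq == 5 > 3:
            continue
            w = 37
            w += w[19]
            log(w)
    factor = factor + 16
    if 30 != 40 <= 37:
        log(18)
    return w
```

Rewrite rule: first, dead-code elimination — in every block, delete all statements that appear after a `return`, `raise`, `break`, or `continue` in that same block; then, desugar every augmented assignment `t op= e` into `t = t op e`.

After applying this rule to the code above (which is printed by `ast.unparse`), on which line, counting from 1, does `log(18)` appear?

Transformed code:
def h(w, t, factor, seq):
    factor = factor + t
    if 36 >= seq:
        raise ValueError(factor)
    for seq in factor:
        process(factor)
        print(18)
    if t == w < t:
        t = factor // w
    for r in seq:
        t = factor
        if seq == 5 > 3:
            continue
    factor = factor + 16
    if 30 != 40 <= 37:
        log(18)
    return w

16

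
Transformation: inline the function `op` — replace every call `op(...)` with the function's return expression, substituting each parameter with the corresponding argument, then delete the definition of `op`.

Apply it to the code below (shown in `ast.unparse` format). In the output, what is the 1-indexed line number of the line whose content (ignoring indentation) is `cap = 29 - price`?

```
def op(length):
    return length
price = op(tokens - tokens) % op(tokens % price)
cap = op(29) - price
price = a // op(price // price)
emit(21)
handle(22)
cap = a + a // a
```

2

Transformed code:
price = (tokens - tokens) % (tokens % price)
cap = 29 - price
price = a // (price // price)
emit(21)
handle(22)
cap = a + a // a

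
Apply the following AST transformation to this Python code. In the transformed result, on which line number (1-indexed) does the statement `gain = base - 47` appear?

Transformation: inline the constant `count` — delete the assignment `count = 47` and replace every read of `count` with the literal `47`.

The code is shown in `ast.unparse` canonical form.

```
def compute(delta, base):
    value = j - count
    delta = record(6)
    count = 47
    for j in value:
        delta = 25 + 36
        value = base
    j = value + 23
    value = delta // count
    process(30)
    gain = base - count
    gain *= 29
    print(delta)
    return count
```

Transformed code:
def compute(delta, base):
    value = j - 47
    delta = record(6)
    for j in value:
        delta = 25 + 36
        value = base
    j = value + 23
    value = delta // 47
    process(30)
    gain = base - 47
    gain *= 29
    print(delta)
    return 47

10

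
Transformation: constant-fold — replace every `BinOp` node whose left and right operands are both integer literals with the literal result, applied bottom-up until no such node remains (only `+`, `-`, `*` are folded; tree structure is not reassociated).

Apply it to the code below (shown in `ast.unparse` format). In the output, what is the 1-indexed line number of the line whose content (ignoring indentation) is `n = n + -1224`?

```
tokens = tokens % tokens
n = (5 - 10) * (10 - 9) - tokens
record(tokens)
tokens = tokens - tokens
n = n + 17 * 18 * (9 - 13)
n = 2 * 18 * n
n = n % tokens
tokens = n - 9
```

Transformed code:
tokens = tokens % tokens
n = -5 - tokens
record(tokens)
tokens = tokens - tokens
n = n + -1224
n = 36 * n
n = n % tokens
tokens = n - 9

5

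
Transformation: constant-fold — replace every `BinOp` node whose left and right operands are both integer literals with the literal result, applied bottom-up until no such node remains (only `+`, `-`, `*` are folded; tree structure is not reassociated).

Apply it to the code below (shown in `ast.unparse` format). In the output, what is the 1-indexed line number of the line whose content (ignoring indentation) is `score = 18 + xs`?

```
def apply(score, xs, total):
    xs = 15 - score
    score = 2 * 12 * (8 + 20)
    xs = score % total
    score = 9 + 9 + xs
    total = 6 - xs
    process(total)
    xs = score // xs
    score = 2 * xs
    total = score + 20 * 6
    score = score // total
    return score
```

Transformed code:
def apply(score, xs, total):
    xs = 15 - score
    score = 672
    xs = score % total
    score = 18 + xs
    total = 6 - xs
    process(total)
    xs = score // xs
    score = 2 * xs
    total = score + 120
    score = score // total
    return score

5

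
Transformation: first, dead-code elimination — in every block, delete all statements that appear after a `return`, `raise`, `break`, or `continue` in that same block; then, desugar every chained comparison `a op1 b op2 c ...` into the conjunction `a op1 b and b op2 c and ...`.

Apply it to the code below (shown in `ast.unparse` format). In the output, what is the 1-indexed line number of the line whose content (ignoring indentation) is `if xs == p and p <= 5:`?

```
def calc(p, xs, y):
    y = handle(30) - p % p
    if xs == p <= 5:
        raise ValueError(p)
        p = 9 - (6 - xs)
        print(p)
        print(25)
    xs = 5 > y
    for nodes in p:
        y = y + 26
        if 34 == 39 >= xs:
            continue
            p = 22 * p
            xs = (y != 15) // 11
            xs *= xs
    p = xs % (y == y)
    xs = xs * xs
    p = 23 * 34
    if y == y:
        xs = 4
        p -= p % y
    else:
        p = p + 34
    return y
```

Transformed code:
def calc(p, xs, y):
    y = handle(30) - p % p
    if xs == p and p <= 5:
        raise ValueError(p)
    xs = 5 > y
    for nodes in p:
        y = y + 26
        if 34 == 39 and 39 >= xs:
            continue
    p = xs % (y == y)
    xs = xs * xs
    p = 23 * 34
    if y == y:
        xs = 4
        p -= p % y
    else:
        p = p + 34
    return y

3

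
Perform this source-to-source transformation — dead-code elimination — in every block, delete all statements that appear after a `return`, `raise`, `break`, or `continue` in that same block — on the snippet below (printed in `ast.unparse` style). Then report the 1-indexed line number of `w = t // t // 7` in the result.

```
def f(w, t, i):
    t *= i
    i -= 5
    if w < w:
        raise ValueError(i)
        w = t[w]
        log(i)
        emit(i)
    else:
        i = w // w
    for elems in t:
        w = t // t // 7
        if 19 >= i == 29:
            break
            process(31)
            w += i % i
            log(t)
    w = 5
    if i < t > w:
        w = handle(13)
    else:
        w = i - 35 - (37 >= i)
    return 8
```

9

Transformed code:
def f(w, t, i):
    t *= i
    i -= 5
    if w < w:
        raise ValueError(i)
    else:
        i = w // w
    for elems in t:
        w = t // t // 7
        if 19 >= i == 29:
            break
    w = 5
    if i < t > w:
        w = handle(13)
    else:
        w = i - 35 - (37 >= i)
    return 8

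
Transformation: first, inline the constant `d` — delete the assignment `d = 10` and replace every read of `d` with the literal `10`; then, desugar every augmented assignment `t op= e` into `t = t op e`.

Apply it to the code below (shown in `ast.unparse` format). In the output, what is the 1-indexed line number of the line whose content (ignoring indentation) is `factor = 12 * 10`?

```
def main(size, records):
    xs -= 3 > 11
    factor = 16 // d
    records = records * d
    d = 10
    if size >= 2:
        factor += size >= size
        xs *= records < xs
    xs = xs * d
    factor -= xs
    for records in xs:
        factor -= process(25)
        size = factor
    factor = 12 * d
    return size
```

13

Transformed code:
def main(size, records):
    xs = xs - (3 > 11)
    factor = 16 // 10
    records = records * 10
    if size >= 2:
        factor = factor + (size >= size)
        xs = xs * (records < xs)
    xs = xs * 10
    factor = factor - xs
    for records in xs:
        factor = factor - process(25)
        size = factor
    factor = 12 * 10
    return size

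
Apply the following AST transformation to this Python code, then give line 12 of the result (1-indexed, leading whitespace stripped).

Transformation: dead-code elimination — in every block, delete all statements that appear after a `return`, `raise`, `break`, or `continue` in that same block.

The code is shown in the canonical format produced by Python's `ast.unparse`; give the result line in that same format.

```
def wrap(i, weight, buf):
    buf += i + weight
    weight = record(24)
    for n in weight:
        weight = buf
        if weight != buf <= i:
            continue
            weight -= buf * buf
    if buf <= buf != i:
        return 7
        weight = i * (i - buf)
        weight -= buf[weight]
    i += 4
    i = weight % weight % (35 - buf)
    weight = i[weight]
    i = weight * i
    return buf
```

weight = i[weight]

Transformed code:
def wrap(i, weight, buf):
    buf += i + weight
    weight = record(24)
    for n in weight:
        weight = buf
        if weight != buf <= i:
            continue
    if buf <= buf != i:
        return 7
    i += 4
    i = weight % weight % (35 - buf)
    weight = i[weight]
    i = weight * i
    return buf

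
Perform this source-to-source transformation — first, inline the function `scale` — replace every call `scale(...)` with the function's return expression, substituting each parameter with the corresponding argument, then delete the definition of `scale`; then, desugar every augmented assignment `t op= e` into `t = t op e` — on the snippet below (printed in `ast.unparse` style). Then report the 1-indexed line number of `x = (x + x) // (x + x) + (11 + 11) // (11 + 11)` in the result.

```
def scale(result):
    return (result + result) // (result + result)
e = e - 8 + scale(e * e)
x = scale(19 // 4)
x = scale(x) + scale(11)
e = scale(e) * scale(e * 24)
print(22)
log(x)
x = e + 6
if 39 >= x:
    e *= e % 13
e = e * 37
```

Transformed code:
e = e - 8 + (e * e + e * e) // (e * e + e * e)
x = (19 // 4 + 19 // 4) // (19 // 4 + 19 // 4)
x = (x + x) // (x + x) + (11 + 11) // (11 + 11)
e = (e + e) // (e + e) * ((e * 24 + e * 24) // (e * 24 + e * 24))
print(22)
log(x)
x = e + 6
if 39 >= x:
    e = e * (e % 13)
e = e * 37

3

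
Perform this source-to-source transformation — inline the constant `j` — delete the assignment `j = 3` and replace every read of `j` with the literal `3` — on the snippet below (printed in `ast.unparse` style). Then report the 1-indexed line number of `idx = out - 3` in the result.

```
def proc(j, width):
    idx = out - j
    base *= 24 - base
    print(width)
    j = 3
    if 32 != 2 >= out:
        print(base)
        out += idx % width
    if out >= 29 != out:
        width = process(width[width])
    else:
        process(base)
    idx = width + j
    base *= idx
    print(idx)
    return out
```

Transformed code:
def proc(j, width):
    idx = out - 3
    base *= 24 - base
    print(width)
    if 32 != 2 >= out:
        print(base)
        out += idx % width
    if out >= 29 != out:
        width = process(width[width])
    else:
        process(base)
    idx = width + 3
    base *= idx
    print(idx)
    return out

2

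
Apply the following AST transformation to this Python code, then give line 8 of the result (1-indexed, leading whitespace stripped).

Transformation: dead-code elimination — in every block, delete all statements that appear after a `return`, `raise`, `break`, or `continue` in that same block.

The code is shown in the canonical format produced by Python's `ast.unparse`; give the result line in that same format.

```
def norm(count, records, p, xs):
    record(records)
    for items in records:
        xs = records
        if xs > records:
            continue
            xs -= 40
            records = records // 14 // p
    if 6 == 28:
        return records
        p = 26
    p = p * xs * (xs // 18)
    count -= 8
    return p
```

return records

Transformed code:
def norm(count, records, p, xs):
    record(records)
    for items in records:
        xs = records
        if xs > records:
            continue
    if 6 == 28:
        return records
    p = p * xs * (xs // 18)
    count -= 8
    return p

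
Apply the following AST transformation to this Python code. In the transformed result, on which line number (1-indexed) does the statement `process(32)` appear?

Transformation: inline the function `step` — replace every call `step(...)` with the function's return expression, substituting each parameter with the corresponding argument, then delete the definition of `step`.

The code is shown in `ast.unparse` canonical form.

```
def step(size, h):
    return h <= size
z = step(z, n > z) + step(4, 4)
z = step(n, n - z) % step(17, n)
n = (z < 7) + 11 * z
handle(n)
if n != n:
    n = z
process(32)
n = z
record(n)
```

Transformed code:
z = ((n > z) <= z) + (4 <= 4)
z = (n - z <= n) % (n <= 17)
n = (z < 7) + 11 * z
handle(n)
if n != n:
    n = z
process(32)
n = z
record(n)

7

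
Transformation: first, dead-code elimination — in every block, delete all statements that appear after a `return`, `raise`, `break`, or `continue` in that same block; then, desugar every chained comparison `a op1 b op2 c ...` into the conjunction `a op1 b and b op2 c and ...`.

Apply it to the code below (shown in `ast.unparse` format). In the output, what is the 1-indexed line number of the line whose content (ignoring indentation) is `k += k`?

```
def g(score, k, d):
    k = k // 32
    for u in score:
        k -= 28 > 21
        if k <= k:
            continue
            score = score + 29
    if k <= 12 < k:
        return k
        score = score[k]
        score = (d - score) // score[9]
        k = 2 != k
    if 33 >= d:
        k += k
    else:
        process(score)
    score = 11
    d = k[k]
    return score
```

Transformed code:
def g(score, k, d):
    k = k // 32
    for u in score:
        k -= 28 > 21
        if k <= k:
            continue
    if k <= 12 and 12 < k:
        return k
    if 33 >= d:
        k += k
    else:
        process(score)
    score = 11
    d = k[k]
    return score

10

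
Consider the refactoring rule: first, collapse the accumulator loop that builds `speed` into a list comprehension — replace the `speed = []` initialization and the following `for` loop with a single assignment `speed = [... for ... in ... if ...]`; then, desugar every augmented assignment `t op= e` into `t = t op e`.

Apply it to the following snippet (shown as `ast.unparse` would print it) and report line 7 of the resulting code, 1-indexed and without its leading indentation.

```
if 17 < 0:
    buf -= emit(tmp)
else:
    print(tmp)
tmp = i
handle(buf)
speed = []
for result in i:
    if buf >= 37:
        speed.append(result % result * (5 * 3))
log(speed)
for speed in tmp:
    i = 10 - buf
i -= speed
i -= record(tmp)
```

speed = [result % result * (5 * 3) for result in i if buf >= 37]

Transformed code:
if 17 < 0:
    buf = buf - emit(tmp)
else:
    print(tmp)
tmp = i
handle(buf)
speed = [result % result * (5 * 3) for result in i if buf >= 37]
log(speed)
for speed in tmp:
    i = 10 - buf
i = i - speed
i = i - record(tmp)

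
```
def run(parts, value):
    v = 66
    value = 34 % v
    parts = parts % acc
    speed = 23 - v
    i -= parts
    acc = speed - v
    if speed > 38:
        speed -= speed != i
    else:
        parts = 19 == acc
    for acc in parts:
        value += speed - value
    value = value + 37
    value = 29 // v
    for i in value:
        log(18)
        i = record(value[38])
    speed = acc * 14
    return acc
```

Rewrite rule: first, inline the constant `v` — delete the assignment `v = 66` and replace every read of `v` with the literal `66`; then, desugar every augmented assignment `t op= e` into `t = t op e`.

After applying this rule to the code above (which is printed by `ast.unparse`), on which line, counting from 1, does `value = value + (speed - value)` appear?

12

Transformed code:
def run(parts, value):
    value = 34 % 66
    parts = parts % acc
    speed = 23 - 66
    i = i - parts
    acc = speed - 66
    if speed > 38:
        speed = speed - (speed != i)
    else:
        parts = 19 == acc
    for acc in parts:
        value = value + (speed - value)
    value = value + 37
    value = 29 // 66
    for i in value:
        log(18)
        i = record(value[38])
    speed = acc * 14
    return acc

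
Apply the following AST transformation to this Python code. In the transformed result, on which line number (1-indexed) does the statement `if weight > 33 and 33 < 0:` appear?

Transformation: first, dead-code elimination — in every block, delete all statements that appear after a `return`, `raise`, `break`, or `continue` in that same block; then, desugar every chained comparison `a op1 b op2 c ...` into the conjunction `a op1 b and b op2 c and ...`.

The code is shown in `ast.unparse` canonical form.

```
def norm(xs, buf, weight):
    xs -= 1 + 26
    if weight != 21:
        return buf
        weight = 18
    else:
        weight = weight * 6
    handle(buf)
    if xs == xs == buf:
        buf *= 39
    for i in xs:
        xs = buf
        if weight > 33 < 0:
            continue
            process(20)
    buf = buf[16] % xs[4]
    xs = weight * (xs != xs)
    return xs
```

Transformed code:
def norm(xs, buf, weight):
    xs -= 1 + 26
    if weight != 21:
        return buf
    else:
        weight = weight * 6
    handle(buf)
    if xs == xs and xs == buf:
        buf *= 39
    for i in xs:
        xs = buf
        if weight > 33 and 33 < 0:
            continue
    buf = buf[16] % xs[4]
    xs = weight * (xs != xs)
    return xs

12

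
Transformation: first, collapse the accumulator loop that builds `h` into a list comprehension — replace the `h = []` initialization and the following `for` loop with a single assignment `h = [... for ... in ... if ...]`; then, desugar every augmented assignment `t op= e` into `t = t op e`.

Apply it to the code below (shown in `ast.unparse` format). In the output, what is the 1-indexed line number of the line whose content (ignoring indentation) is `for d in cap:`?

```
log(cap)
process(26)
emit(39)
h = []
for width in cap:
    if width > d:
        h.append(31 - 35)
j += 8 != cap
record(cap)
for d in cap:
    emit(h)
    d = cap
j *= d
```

7

Transformed code:
log(cap)
process(26)
emit(39)
h = [31 - 35 for width in cap if width > d]
j = j + (8 != cap)
record(cap)
for d in cap:
    emit(h)
    d = cap
j = j * d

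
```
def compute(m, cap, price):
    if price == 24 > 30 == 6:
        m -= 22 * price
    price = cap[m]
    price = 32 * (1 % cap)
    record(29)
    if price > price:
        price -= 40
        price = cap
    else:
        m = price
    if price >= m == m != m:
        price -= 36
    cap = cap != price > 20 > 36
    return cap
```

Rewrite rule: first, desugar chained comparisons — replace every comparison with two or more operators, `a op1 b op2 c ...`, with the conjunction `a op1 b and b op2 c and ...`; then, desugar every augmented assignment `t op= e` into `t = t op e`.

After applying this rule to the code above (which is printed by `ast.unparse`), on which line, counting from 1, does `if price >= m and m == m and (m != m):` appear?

Transformed code:
def compute(m, cap, price):
    if price == 24 and 24 > 30 and (30 == 6):
        m = m - 22 * price
    price = cap[m]
    price = 32 * (1 % cap)
    record(29)
    if price > price:
        price = price - 40
        price = cap
    else:
        m = price
    if price >= m and m == m and (m != m):
        price = price - 36
    cap = cap != price and price > 20 and (20 > 36)
    return cap

12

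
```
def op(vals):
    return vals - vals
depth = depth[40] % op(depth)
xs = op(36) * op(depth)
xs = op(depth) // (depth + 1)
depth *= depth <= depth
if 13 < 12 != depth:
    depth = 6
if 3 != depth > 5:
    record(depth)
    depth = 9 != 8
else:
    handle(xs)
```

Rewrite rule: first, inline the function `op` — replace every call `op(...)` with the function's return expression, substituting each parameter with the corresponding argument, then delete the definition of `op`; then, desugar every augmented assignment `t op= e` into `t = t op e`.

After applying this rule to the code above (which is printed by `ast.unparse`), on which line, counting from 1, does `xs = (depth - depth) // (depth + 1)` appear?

3

Transformed code:
depth = depth[40] % (depth - depth)
xs = (36 - 36) * (depth - depth)
xs = (depth - depth) // (depth + 1)
depth = depth * (depth <= depth)
if 13 < 12 != depth:
    depth = 6
if 3 != depth > 5:
    record(depth)
    depth = 9 != 8
else:
    handle(xs)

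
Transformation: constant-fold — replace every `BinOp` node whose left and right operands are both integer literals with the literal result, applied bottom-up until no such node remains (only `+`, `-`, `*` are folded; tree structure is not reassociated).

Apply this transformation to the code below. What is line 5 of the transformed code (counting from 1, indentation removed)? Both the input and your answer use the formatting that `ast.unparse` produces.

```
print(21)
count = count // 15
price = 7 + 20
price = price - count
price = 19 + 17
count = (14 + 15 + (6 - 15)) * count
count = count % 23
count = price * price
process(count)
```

Transformed code:
print(21)
count = count // 15
price = 27
price = price - count
price = 36
count = 20 * count
count = count % 23
count = price * price
process(count)

price = 36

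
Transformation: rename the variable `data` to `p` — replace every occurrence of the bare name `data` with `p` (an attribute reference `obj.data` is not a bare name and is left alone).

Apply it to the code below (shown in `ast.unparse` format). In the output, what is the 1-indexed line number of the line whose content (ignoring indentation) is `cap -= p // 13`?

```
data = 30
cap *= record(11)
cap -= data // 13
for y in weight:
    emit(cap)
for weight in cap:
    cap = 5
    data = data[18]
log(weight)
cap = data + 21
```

3

Transformed code:
p = 30
cap *= record(11)
cap -= p // 13
for y in weight:
    emit(cap)
for weight in cap:
    cap = 5
    p = p[18]
log(weight)
cap = p + 21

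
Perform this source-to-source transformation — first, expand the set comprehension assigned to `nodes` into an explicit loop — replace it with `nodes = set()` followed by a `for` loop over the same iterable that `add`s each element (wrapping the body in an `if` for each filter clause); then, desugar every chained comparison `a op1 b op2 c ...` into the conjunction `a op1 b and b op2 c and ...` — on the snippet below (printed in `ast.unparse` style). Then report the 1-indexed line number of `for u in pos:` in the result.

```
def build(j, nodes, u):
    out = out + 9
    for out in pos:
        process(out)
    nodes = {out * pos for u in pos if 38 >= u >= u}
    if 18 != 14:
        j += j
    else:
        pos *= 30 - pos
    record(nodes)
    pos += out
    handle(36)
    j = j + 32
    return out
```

Transformed code:
def build(j, nodes, u):
    out = out + 9
    for out in pos:
        process(out)
    nodes = set()
    for u in pos:
        if 38 >= u and u >= u:
            nodes.add(out * pos)
    if 18 != 14:
        j += j
    else:
        pos *= 30 - pos
    record(nodes)
    pos += out
    handle(36)
    j = j + 32
    return out

6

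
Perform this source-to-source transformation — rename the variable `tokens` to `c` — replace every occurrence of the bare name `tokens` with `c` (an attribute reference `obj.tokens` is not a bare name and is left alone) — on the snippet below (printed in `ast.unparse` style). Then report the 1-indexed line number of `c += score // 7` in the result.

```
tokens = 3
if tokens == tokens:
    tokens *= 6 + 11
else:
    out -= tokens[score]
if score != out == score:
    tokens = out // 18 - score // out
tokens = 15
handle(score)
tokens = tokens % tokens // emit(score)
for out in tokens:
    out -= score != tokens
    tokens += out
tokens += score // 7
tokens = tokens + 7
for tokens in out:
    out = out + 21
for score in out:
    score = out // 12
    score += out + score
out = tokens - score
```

Transformed code:
c = 3
if c == c:
    c *= 6 + 11
else:
    out -= c[score]
if score != out == score:
    c = out // 18 - score // out
c = 15
handle(score)
c = c % c // emit(score)
for out in c:
    out -= score != c
    c += out
c += score // 7
c = c + 7
for c in out:
    out = out + 21
for score in out:
    score = out // 12
    score += out + score
out = c - score

14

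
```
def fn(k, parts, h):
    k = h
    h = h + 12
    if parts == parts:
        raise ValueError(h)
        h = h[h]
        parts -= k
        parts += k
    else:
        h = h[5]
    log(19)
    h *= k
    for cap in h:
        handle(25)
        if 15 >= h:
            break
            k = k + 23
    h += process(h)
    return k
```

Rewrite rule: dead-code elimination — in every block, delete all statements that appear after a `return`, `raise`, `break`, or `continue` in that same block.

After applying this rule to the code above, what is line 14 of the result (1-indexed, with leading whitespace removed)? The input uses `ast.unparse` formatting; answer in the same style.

Transformed code:
def fn(k, parts, h):
    k = h
    h = h + 12
    if parts == parts:
        raise ValueError(h)
    else:
        h = h[5]
    log(19)
    h *= k
    for cap in h:
        handle(25)
        if 15 >= h:
            break
    h += process(h)
    return k

h += process(h)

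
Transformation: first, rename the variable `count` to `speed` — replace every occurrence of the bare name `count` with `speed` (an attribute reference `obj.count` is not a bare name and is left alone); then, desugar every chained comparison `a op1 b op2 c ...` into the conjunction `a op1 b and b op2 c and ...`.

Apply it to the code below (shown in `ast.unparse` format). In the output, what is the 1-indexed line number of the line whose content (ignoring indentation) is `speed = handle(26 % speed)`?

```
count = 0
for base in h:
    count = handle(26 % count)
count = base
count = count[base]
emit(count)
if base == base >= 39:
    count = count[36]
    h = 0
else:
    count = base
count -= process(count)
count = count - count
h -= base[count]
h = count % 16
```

Transformed code:
speed = 0
for base in h:
    speed = handle(26 % speed)
speed = base
speed = speed[base]
emit(speed)
if base == base and base >= 39:
    speed = speed[36]
    h = 0
else:
    speed = base
speed -= process(speed)
speed = speed - speed
h -= base[speed]
h = speed % 16

3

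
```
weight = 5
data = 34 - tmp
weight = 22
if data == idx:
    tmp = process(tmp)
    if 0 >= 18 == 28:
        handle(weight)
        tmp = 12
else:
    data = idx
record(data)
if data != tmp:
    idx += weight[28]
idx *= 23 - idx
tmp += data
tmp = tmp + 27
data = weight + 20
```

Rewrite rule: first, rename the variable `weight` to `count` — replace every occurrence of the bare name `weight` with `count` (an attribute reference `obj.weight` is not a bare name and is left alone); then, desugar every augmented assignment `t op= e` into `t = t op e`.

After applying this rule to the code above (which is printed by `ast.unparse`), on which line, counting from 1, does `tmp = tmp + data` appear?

15

Transformed code:
count = 5
data = 34 - tmp
count = 22
if data == idx:
    tmp = process(tmp)
    if 0 >= 18 == 28:
        handle(count)
        tmp = 12
else:
    data = idx
record(data)
if data != tmp:
    idx = idx + count[28]
idx = idx * (23 - idx)
tmp = tmp + data
tmp = tmp + 27
data = count + 20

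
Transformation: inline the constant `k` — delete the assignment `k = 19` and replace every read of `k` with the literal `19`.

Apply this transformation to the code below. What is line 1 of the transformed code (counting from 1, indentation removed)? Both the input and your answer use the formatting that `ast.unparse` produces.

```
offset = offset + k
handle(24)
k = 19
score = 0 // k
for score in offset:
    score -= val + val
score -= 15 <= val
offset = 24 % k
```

offset = offset + 19

Transformed code:
offset = offset + 19
handle(24)
score = 0 // 19
for score in offset:
    score -= val + val
score -= 15 <= val
offset = 24 % 19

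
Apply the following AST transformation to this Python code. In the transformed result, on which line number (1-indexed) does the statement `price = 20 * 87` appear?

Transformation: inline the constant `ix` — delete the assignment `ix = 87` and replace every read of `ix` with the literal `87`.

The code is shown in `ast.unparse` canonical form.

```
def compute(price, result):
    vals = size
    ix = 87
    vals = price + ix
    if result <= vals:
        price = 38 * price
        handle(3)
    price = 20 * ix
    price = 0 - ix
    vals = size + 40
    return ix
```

Transformed code:
def compute(price, result):
    vals = size
    vals = price + 87
    if result <= vals:
        price = 38 * price
        handle(3)
    price = 20 * 87
    price = 0 - 87
    vals = size + 40
    return 87

7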